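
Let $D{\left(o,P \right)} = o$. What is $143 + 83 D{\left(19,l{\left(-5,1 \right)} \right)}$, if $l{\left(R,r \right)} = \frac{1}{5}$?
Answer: $1720$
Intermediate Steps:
$l{\left(R,r \right)} = \frac{1}{5}$
$143 + 83 D{\left(19,l{\left(-5,1 \right)} \right)} = 143 + 83 \cdot 19 = 143 + 1577 = 1720$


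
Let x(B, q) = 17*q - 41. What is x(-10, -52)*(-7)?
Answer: 6475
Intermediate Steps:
x(B, q) = -41 + 17*q
x(-10, -52)*(-7) = (-41 + 17*(-52))*(-7) = (-41 - 884)*(-7) = -925*(-7) = 6475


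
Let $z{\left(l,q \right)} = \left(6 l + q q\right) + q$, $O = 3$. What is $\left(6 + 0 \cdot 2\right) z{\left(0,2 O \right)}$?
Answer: $252$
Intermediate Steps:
$z{\left(l,q \right)} = q + q^{2} + 6 l$ ($z{\left(l,q \right)} = \left(6 l + q^{2}\right) + q = \left(q^{2} + 6 l\right) + q = q + q^{2} + 6 l$)
$\left(6 + 0 \cdot 2\right) z{\left(0,2 O \right)} = \left(6 + 0 \cdot 2\right) \left(2 \cdot 3 + \left(2 \cdot 3\right)^{2} + 6 \cdot 0\right) = \left(6 + 0\right) \left(6 + 6^{2} + 0\right) = 6 \left(6 + 36 + 0\right) = 6 \cdot 42 = 252$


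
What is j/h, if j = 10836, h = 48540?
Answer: 903/4045 ≈ 0.22324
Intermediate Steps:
j/h = 10836/48540 = 10836*(1/48540) = 903/4045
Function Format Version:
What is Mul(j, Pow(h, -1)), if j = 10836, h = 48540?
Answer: Rational(903, 4045) ≈ 0.22324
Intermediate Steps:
Mul(j, Pow(h, -1)) = Mul(10836, Pow(48540, -1)) = Mul(10836, Rational(1, 48540)) = Rational(903, 4045)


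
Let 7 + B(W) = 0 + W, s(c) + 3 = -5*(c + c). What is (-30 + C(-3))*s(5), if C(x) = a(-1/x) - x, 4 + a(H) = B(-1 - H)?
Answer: 6254/3 ≈ 2084.7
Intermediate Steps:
s(c) = -3 - 10*c (s(c) = -3 - 5*(c + c) = -3 - 10*c)
B(W) = -7 + W (B(W) = -7 + (0 + W) = -7 + W)
a(H) = -12 - H (a(H) = -4 + (-7 + (-1 - H)) = -4 + (-8 - H) = -12 - H)
C(x) = -12 + 1/x - x (C(x) = (-12 - (-1)/x) - x = (-12 + 1/x) - x = -12 + 1/x - x)
(-30 + C(-3))*s(5) = (-30 + (-12 + 1/(-3) - 1*(-3)))*(-3 - 10*5) = (-30 + (-12 - ⅓ + 3))*(-3 - 50) = (-30 - 28/3)*(-53) = -118/3*(-53) = 6254/3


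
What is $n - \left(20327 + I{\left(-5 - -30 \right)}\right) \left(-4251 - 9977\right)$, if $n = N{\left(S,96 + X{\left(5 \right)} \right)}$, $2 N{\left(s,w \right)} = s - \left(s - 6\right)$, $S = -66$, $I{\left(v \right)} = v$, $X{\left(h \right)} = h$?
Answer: $289568259$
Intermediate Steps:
$N{\left(s,w \right)} = 3$ ($N{\left(s,w \right)} = \frac{s - \left(s - 6\right)}{2} = \frac{s - \left(-6 + s\right)}{2} = \frac{1}{2} \cdot 6 = 3$)
$n = 3$
$n - \left(20327 + I{\left(-5 - -30 \right)}\right) \left(-4251 - 9977\right) = 3 - \left(20327 - -25\right) \left(-4251 - 9977\right) = 3 - \left(20327 + \left(-5 + 30\right)\right) \left(-14228\right) = 3 - \left(20327 + 25\right) \left(-14228\right) = 3 - 20352 \left(-14228\right) = 3 - -289568256 = 3 + 289568256 = 289568259$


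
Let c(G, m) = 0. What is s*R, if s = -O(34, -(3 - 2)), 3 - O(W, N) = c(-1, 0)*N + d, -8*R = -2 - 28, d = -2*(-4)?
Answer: 75/4 ≈ 18.750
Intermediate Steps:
d = 8
R = 15/4 (R = -(-2 - 28)/8 = -⅛*(-30) = 15/4 ≈ 3.7500)
O(W, N) = -5 (O(W, N) = 3 - (0*N + 8) = 3 - (0 + 8) = 3 - 1*8 = 3 - 8 = -5)
s = 5 (s = -1*(-5) = 5)
s*R = 5*(15/4) = 75/4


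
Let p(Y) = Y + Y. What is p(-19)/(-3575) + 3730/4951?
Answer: 13522888/17699825 ≈ 0.76401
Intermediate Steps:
p(Y) = 2*Y
p(-19)/(-3575) + 3730/4951 = (2*(-19))/(-3575) + 3730/4951 = -38*(-1/3575) + 3730*(1/4951) = 38/3575 + 3730/4951 = 13522888/17699825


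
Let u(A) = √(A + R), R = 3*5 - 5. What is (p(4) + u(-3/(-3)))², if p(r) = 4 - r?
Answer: 11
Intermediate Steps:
R = 10 (R = 15 - 5 = 10)
u(A) = √(10 + A) (u(A) = √(A + 10) = √(10 + A))
(p(4) + u(-3/(-3)))² = ((4 - 1*4) + √(10 - 3/(-3)))² = ((4 - 4) + √(10 - 3*(-⅓)))² = (0 + √(10 + 1))² = (0 + √11)² = (√11)² = 11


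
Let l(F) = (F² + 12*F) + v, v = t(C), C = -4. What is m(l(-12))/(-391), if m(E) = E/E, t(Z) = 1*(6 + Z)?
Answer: -1/391 ≈ -0.0025575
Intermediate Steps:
t(Z) = 6 + Z
v = 2 (v = 6 - 4 = 2)
l(F) = 2 + F² + 12*F (l(F) = (F² + 12*F) + 2 = 2 + F² + 12*F)
m(E) = 1
m(l(-12))/(-391) = 1/(-391) = 1*(-1/391) = -1/391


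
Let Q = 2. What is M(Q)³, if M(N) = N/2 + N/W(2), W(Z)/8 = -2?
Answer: 343/512 ≈ 0.66992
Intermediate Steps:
W(Z) = -16 (W(Z) = 8*(-2) = -16)
M(N) = 7*N/16 (M(N) = N/2 + N/(-16) = N*(½) + N*(-1/16) = N/2 - N/16 = 7*N/16)
M(Q)³ = ((7/16)*2)³ = (7/8)³ = 343/512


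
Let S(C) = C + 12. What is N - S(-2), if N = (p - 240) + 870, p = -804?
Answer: -184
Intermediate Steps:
S(C) = 12 + C
N = -174 (N = (-804 - 240) + 870 = -1044 + 870 = -174)
N - S(-2) = -174 - (12 - 2) = -174 - 1*10 = -174 - 10 = -184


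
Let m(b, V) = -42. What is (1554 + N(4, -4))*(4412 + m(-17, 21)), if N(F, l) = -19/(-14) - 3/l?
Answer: 95202635/14 ≈ 6.8002e+6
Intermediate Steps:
N(F, l) = 19/14 - 3/l (N(F, l) = -19*(-1/14) - 3/l = 19/14 - 3/l)
(1554 + N(4, -4))*(4412 + m(-17, 21)) = (1554 + (19/14 - 3/(-4)))*(4412 - 42) = (1554 + (19/14 - 3*(-¼)))*4370 = (1554 + (19/14 + ¾))*4370 = (1554 + 59/28)*4370 = (43571/28)*4370 = 95202635/14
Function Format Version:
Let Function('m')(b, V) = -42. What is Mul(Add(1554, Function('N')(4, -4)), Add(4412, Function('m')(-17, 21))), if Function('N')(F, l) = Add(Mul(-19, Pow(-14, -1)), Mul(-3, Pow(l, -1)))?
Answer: Rational(95202635, 14) ≈ 6.8002e+6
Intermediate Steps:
Function('N')(F, l) = Add(Rational(19, 14), Mul(-3, Pow(l, -1))) (Function('N')(F, l) = Add(Mul(-19, Rational(-1, 14)), Mul(-3, Pow(l, -1))) = Add(Rational(19, 14), Mul(-3, Pow(l, -1))))
Mul(Add(1554, Function('N')(4, -4)), Add(4412, Function('m')(-17, 21))) = Mul(Add(1554, Add(Rational(19, 14), Mul(-3, Pow(-4, -1)))), Add(4412, -42)) = Mul(Add(1554, Add(Rational(19, 14), Mul(-3, Rational(-1, 4)))), 4370) = Mul(Add(1554, Add(Rational(19, 14), Rational(3, 4))), 4370) = Mul(Add(1554, Rational(59, 28)), 4370) = Mul(Rational(43571, 28), 4370) = Rational(95202635, 14)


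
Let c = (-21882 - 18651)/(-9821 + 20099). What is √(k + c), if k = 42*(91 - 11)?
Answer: √39391630674/3426 ≈ 57.931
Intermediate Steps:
c = -13511/3426 (c = -40533/10278 = -40533*1/10278 = -13511/3426 ≈ -3.9437)
k = 3360 (k = 42*80 = 3360)
√(k + c) = √(3360 - 13511/3426) = √(11497849/3426) = √39391630674/3426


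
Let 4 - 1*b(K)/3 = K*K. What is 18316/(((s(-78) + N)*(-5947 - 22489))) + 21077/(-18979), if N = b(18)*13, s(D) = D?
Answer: -1881558518453/1694346846738 ≈ -1.1105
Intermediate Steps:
b(K) = 12 - 3*K² (b(K) = 12 - 3*K*K = 12 - 3*K²)
N = -12480 (N = (12 - 3*18²)*13 = (12 - 3*324)*13 = (12 - 972)*13 = -960*13 = -12480)
18316/(((s(-78) + N)*(-5947 - 22489))) + 21077/(-18979) = 18316/(((-78 - 12480)*(-5947 - 22489))) + 21077/(-18979) = 18316/((-12558*(-28436))) + 21077*(-1/18979) = 18316/357099288 - 21077/18979 = 18316*(1/357099288) - 21077/18979 = 4579/89274822 - 21077/18979 = -1881558518453/1694346846738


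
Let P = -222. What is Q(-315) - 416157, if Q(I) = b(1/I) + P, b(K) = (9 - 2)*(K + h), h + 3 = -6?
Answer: -18739891/45 ≈ -4.1644e+5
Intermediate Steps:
h = -9 (h = -3 - 6 = -9)
b(K) = -63 + 7*K (b(K) = (9 - 2)*(K - 9) = 7*(-9 + K) = -63 + 7*K)
Q(I) = -285 + 7/I (Q(I) = (-63 + 7/I) - 222 = -285 + 7/I)
Q(-315) - 416157 = (-285 + 7/(-315)) - 416157 = (-285 + 7*(-1/315)) - 416157 = (-285 - 1/45) - 416157 = -12826/45 - 416157 = -18739891/45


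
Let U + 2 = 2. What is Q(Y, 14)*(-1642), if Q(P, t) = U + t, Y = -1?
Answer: -22988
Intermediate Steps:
U = 0 (U = -2 + 2 = 0)
Q(P, t) = t (Q(P, t) = 0 + t = t)
Q(Y, 14)*(-1642) = 14*(-1642) = -22988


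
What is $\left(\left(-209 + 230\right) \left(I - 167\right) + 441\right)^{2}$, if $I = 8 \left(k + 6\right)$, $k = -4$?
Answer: $7452900$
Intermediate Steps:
$I = 16$ ($I = 8 \left(-4 + 6\right) = 8 \cdot 2 = 16$)
$\left(\left(-209 + 230\right) \left(I - 167\right) + 441\right)^{2} = \left(\left(-209 + 230\right) \left(16 - 167\right) + 441\right)^{2} = \left(21 \left(-151\right) + 441\right)^{2} = \left(-3171 + 441\right)^{2} = \left(-2730\right)^{2} = 7452900$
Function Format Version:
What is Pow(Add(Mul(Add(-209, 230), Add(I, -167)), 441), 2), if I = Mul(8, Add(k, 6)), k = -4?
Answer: 7452900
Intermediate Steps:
I = 16 (I = Mul(8, Add(-4, 6)) = Mul(8, 2) = 16)
Pow(Add(Mul(Add(-209, 230), Add(I, -167)), 441), 2) = Pow(Add(Mul(Add(-209, 230), Add(16, -167)), 441), 2) = Pow(Add(Mul(21, -151), 441), 2) = Pow(Add(-3171, 441), 2) = Pow(-2730, 2) = 7452900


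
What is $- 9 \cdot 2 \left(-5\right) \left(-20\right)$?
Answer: $-1800$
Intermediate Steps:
$- 9 \cdot 2 \left(-5\right) \left(-20\right) = \left(-9\right) \left(-10\right) \left(-20\right) = 90 \left(-20\right) = -1800$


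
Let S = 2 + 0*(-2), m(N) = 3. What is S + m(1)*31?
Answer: 95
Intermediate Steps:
S = 2 (S = 2 + 0 = 2)
S + m(1)*31 = 2 + 3*31 = 2 + 93 = 95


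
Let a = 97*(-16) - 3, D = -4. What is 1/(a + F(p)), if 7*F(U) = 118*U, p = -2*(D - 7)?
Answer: -7/8289 ≈ -0.00084449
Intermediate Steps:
p = 22 (p = -2*(-4 - 7) = -2*(-11) = 22)
F(U) = 118*U/7 (F(U) = (118*U)/7 = 118*U/7)
a = -1555 (a = -1552 - 3 = -1555)
1/(a + F(p)) = 1/(-1555 + (118/7)*22) = 1/(-1555 + 2596/7) = 1/(-8289/7) = -7/8289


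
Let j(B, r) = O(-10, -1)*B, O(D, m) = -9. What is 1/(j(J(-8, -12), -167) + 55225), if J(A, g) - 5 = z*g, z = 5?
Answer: 1/55720 ≈ 1.7947e-5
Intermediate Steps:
J(A, g) = 5 + 5*g
j(B, r) = -9*B
1/(j(J(-8, -12), -167) + 55225) = 1/(-9*(5 + 5*(-12)) + 55225) = 1/(-9*(5 - 60) + 55225) = 1/(-9*(-55) + 55225) = 1/(495 + 55225) = 1/55720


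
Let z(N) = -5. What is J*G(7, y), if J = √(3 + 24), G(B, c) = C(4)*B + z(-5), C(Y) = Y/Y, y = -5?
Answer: 6*√3 ≈ 10.392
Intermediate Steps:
C(Y) = 1
G(B, c) = -5 + B (G(B, c) = 1*B - 5 = B - 5 = -5 + B)
J = 3*√3 (J = √27 = 3*√3 ≈ 5.1962)
J*G(7, y) = (3*√3)*(-5 + 7) = (3*√3)*2 = 6*√3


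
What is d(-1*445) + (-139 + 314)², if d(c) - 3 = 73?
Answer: 30701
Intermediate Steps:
d(c) = 76 (d(c) = 3 + 73 = 76)
d(-1*445) + (-139 + 314)² = 76 + (-139 + 314)² = 76 + 175² = 76 + 30625 = 30701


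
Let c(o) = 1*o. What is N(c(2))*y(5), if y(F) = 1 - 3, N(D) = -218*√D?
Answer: 436*√2 ≈ 616.60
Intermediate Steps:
c(o) = o
y(F) = -2
N(c(2))*y(5) = -218*√2*(-2) = 436*√2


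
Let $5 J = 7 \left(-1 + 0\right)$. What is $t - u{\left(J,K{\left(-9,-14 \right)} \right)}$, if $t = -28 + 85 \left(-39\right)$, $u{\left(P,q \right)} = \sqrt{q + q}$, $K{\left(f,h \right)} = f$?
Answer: $-3343 - 3 i \sqrt{2} \approx -3343.0 - 4.2426 i$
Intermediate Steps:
$J = - \frac{7}{5}$ ($J = \frac{7 \left(-1 + 0\right)}{5} = \frac{7 \left(-1\right)}{5} = \frac{1}{5} \left(-7\right) = - \frac{7}{5} \approx -1.4$)
$u{\left(P,q \right)} = \sqrt{2} \sqrt{q}$ ($u{\left(P,q \right)} = \sqrt{2 q} = \sqrt{2} \sqrt{q}$)
$t = -3343$ ($t = -28 - 3315 = -3343$)
$t - u{\left(J,K{\left(-9,-14 \right)} \right)} = -3343 - \sqrt{2} \sqrt{-9} = -3343 - \sqrt{2} \cdot 3 i = -3343 - 3 i \sqrt{2}$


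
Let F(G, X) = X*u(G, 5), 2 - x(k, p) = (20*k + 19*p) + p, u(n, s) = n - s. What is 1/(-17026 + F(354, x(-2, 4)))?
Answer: -1/30288 ≈ -3.3016e-5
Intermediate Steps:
x(k, p) = 2 - 20*k - 20*p (x(k, p) = 2 - ((20*k + 19*p) + p) = 2 - ((19*p + 20*k) + p) = 2 - (20*k + 20*p) = 2 + (-20*k - 20*p) = 2 - 20*k - 20*p)
F(G, X) = X*(-5 + G) (F(G, X) = X*(G - 1*5) = X*(G - 5) = X*(-5 + G))
1/(-17026 + F(354, x(-2, 4))) = 1/(-17026 + (2 - 20*(-2) - 20*4)*(-5 + 354)) = 1/(-17026 + (2 + 40 - 80)*349) = 1/(-17026 - 38*349) = 1/(-17026 - 13262) = 1/(-30288) = -1/30288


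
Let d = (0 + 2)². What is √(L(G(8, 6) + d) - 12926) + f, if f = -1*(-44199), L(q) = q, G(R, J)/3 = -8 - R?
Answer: 44199 + I*√12970 ≈ 44199.0 + 113.89*I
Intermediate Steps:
G(R, J) = -24 - 3*R (G(R, J) = 3*(-8 - R) = -24 - 3*R)
d = 4 (d = 2² = 4)
f = 44199
√(L(G(8, 6) + d) - 12926) + f = √(((-24 - 3*8) + 4) - 12926) + 44199 = √(((-24 - 24) + 4) - 12926) + 44199 = √((-48 + 4) - 12926) + 44199 = √(-44 - 12926) + 44199 = √(-12970) + 44199 = I*√12970 + 44199 = 44199 + I*√12970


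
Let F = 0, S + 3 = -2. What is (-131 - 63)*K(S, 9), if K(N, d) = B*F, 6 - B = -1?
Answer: 0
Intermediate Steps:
B = 7 (B = 6 - 1*(-1) = 6 + 1 = 7)
S = -5 (S = -3 - 2 = -5)
K(N, d) = 0 (K(N, d) = 7*0 = 0)
(-131 - 63)*K(S, 9) = (-131 - 63)*0 = -194*0 = 0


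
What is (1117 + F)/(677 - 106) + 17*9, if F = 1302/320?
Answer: 14157451/91360 ≈ 154.96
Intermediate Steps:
F = 651/160 (F = 1302*(1/320) = 651/160 ≈ 4.0687)
(1117 + F)/(677 - 106) + 17*9 = (1117 + 651/160)/(677 - 106) + 17*9 = (179371/160)/571 + 153 = (179371/160)*(1/571) + 153 = 179371/91360 + 153 = 14157451/91360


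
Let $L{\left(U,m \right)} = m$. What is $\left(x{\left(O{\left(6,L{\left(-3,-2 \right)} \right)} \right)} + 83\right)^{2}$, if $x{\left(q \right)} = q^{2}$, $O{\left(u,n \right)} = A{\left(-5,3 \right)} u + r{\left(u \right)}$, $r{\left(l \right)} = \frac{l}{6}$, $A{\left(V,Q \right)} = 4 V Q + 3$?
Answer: $13540580496$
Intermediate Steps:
$A{\left(V,Q \right)} = 3 + 4 Q V$ ($A{\left(V,Q \right)} = 4 Q V + 3 = 3 + 4 Q V$)
$r{\left(l \right)} = \frac{l}{6}$ ($r{\left(l \right)} = l \frac{1}{6} = \frac{l}{6}$)
$O{\left(u,n \right)} = - \frac{341 u}{6}$ ($O{\left(u,n \right)} = \left(3 + 4 \cdot 3 \left(-5\right)\right) u + \frac{u}{6} = \left(3 - 60\right) u + \frac{u}{6} = - 57 u + \frac{u}{6} = - \frac{341 u}{6}$)
$\left(x{\left(O{\left(6,L{\left(-3,-2 \right)} \right)} \right)} + 83\right)^{2} = \left(\left(\left(- \frac{341}{6}\right) 6\right)^{2} + 83\right)^{2} = \left(\left(-341\right)^{2} + 83\right)^{2} = \left(116281 + 83\right)^{2} = 116364^{2} = 13540580496$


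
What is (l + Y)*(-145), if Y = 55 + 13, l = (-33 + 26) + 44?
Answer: -15225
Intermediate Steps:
l = 37 (l = -7 + 44 = 37)
Y = 68
(l + Y)*(-145) = (37 + 68)*(-145) = 105*(-145) = -15225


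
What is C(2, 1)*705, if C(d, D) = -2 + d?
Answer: 0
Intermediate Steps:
C(2, 1)*705 = (-2 + 2)*705 = 0*705 = 0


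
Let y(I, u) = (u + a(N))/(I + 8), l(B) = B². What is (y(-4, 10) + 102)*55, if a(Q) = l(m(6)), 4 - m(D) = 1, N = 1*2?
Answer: 23485/4 ≈ 5871.3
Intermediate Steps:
N = 2
m(D) = 3 (m(D) = 4 - 1*1 = 4 - 1 = 3)
a(Q) = 9 (a(Q) = 3² = 9)
y(I, u) = (9 + u)/(8 + I) (y(I, u) = (u + 9)/(I + 8) = (9 + u)/(8 + I))
(y(-4, 10) + 102)*55 = ((9 + 10)/(8 - 4) + 102)*55 = (19/4 + 102)*55 = (427/4)*55 = 23485/4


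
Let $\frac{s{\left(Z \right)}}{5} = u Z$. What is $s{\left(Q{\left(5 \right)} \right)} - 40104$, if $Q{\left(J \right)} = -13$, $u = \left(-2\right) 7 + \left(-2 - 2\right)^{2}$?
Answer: $-40234$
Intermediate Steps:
$u = 2$ ($u = -14 + \left(-4\right)^{2} = -14 + 16 = 2$)
$s{\left(Z \right)} = 10 Z$ ($s{\left(Z \right)} = 5 \cdot 2 Z = 10 Z$)
$s{\left(Q{\left(5 \right)} \right)} - 40104 = 10 \left(-13\right) - 40104 = -130 - 40104 = -40234$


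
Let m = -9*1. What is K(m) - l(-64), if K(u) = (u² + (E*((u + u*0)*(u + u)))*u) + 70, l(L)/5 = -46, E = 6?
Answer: -8367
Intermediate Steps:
l(L) = -230 (l(L) = 5*(-46) = -230)
m = -9
K(u) = 70 + u² + 12*u³ (K(u) = (u² + (6*((u + u*0)*(u + u)))*u) + 70 = (u² + (6*((u + 0)*(2*u)))*u) + 70 = (u² + (6*(u*(2*u)))*u) + 70 = (u² + (6*(2*u²))*u) + 70 = (u² + (12*u²)*u) + 70 = (u² + 12*u³) + 70 = 70 + u² + 12*u³)
K(m) - l(-64) = (70 + (-9)² + 12*(-9)³) - 1*(-230) = (70 + 81 + 12*(-729)) + 230 = (70 + 81 - 8748) + 230 = -8597 + 230 = -8367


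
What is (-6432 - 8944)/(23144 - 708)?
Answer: -3844/5609 ≈ -0.68533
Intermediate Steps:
(-6432 - 8944)/(23144 - 708) = -15376/22436 = -15376*1/22436 = -3844/5609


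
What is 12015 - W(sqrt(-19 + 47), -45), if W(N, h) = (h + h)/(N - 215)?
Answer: 61670845/5133 - 20*sqrt(7)/5133 ≈ 12015.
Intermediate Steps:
W(N, h) = 2*h/(-215 + N) (W(N, h) = (2*h)/(-215 + N) = 2*h/(-215 + N))
12015 - W(sqrt(-19 + 47), -45) = 12015 - 2*(-45)/(-215 + sqrt(-19 + 47)) = 12015 - 2*(-45)/(-215 + sqrt(28)) = 12015 - 2*(-45)/(-215 + 2*sqrt(7)) = 12015 - (-90)/(-215 + 2*sqrt(7)) = 12015 + 90/(-215 + 2*sqrt(7))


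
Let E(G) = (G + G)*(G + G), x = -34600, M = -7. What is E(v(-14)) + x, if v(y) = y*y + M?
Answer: 108284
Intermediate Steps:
v(y) = -7 + y² (v(y) = y*y - 7 = y² - 7 = -7 + y²)
E(G) = 4*G² (E(G) = (2*G)*(2*G) = 4*G²)
E(v(-14)) + x = 4*(-7 + (-14)²)² - 34600 = 4*(-7 + 196)² - 34600 = 4*189² - 34600 = 4*35721 - 34600 = 142884 - 34600 = 108284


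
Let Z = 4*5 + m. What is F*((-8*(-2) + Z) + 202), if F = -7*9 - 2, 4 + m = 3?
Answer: -15405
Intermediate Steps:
m = -1 (m = -4 + 3 = -1)
Z = 19 (Z = 4*5 - 1 = 20 - 1 = 19)
F = -65 (F = -63 - 2 = -65)
F*((-8*(-2) + Z) + 202) = -65*((-8*(-2) + 19) + 202) = -65*((16 + 19) + 202) = -65*(35 + 202) = -65*237 = -15405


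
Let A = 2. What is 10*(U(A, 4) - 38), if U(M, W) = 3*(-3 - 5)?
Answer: -620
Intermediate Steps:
U(M, W) = -24 (U(M, W) = 3*(-8) = -24)
10*(U(A, 4) - 38) = 10*(-24 - 38) = 10*(-62) = -620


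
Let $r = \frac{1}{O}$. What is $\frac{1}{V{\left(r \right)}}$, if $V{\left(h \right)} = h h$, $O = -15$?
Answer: $225$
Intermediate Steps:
$r = - \frac{1}{15}$ ($r = \frac{1}{-15} = - \frac{1}{15} \approx -0.066667$)
$V{\left(h \right)} = h^{2}$
$\frac{1}{V{\left(r \right)}} = \frac{1}{\left(- \frac{1}{15}\right)^{2}} = \frac{1}{\frac{1}{225}} = 225$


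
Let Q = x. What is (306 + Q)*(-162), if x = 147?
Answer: -73386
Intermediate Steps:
Q = 147
(306 + Q)*(-162) = (306 + 147)*(-162) = 453*(-162) = -73386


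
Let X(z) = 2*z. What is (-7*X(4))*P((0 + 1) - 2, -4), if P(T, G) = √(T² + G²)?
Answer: -56*√17 ≈ -230.89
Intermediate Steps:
P(T, G) = √(G² + T²)
(-7*X(4))*P((0 + 1) - 2, -4) = (-14*4)*√((-4)² + ((0 + 1) - 2)²) = (-7*8)*√(16 + (1 - 2)²) = -56*√(16 + (-1)²) = -56*√(16 + 1) = -56*√17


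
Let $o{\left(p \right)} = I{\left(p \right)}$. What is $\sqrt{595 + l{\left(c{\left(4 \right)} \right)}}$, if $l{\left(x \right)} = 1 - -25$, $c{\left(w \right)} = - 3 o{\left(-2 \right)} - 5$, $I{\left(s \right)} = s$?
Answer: $3 \sqrt{69} \approx 24.92$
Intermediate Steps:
$o{\left(p \right)} = p$
$c{\left(w \right)} = 1$ ($c{\left(w \right)} = \left(-3\right) \left(-2\right) - 5 = 6 - 5 = 1$)
$l{\left(x \right)} = 26$ ($l{\left(x \right)} = 1 + 25 = 26$)
$\sqrt{595 + l{\left(c{\left(4 \right)} \right)}} = \sqrt{595 + 26} = \sqrt{621} = 3 \sqrt{69}$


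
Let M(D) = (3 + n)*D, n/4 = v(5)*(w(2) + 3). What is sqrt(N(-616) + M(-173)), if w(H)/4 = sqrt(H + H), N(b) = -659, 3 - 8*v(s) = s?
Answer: 5*sqrt(29) ≈ 26.926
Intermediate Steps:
v(s) = 3/8 - s/8
w(H) = 4*sqrt(2)*sqrt(H) (w(H) = 4*sqrt(H + H) = 4*sqrt(2*H) = 4*(sqrt(2)*sqrt(H)) = 4*sqrt(2)*sqrt(H))
n = -11 (n = 4*((3/8 - 1/8*5)*(4*sqrt(2)*sqrt(2) + 3)) = 4*((3/8 - 5/8)*(8 + 3)) = 4*(-1/4*11) = 4*(-11/4) = -11)
M(D) = -8*D (M(D) = (3 - 11)*D = -8*D)
sqrt(N(-616) + M(-173)) = sqrt(-659 - 8*(-173)) = sqrt(-659 + 1384) = sqrt(725) = 5*sqrt(29)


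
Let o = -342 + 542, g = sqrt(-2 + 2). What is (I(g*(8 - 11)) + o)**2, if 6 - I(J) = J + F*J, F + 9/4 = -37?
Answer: 42436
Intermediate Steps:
F = -157/4 (F = -9/4 - 37 = -157/4 ≈ -39.250)
g = 0 (g = sqrt(0) = 0)
I(J) = 6 + 153*J/4 (I(J) = 6 - (J - 157*J/4) = 6 - (-153)*J/4 = 6 + 153*J/4)
o = 200
(I(g*(8 - 11)) + o)**2 = ((6 + 153*(0*(8 - 11))/4) + 200)**2 = ((6 + 153*(0*(-3))/4) + 200)**2 = ((6 + (153/4)*0) + 200)**2 = ((6 + 0) + 200)**2 = (6 + 200)**2 = 206**2 = 42436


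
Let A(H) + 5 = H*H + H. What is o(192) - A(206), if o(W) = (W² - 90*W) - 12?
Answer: -23065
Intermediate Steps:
A(H) = -5 + H + H² (A(H) = -5 + (H*H + H) = -5 + (H² + H) = -5 + (H + H²) = -5 + H + H²)
o(W) = -12 + W² - 90*W
o(192) - A(206) = (-12 + 192² - 90*192) - (-5 + 206 + 206²) = (-12 + 36864 - 17280) - (-5 + 206 + 42436) = 19572 - 1*42637 = 19572 - 42637 = -23065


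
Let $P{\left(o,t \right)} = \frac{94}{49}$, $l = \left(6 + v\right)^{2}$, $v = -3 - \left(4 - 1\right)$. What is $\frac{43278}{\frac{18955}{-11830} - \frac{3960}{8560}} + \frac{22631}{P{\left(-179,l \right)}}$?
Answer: $- \frac{225102295229}{24569438} \approx -9161.9$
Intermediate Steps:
$v = -6$ ($v = -3 - \left(4 - 1\right) = -3 - 3 = -6$)
$l = 0$ ($l = \left(6 - 6\right)^{2} = 0^{2} = 0$)
$P{\left(o,t \right)} = \frac{94}{49}$ ($P{\left(o,t \right)} = 94 \cdot \frac{1}{49} = \frac{94}{49}$)
$\frac{43278}{\frac{18955}{-11830} - \frac{3960}{8560}} + \frac{22631}{P{\left(-179,l \right)}} = \frac{43278}{\frac{18955}{-11830} - \frac{3960}{8560}} + \frac{22631}{\frac{94}{49}} = \frac{43278}{18955 \left(- \frac{1}{11830}\right) - \frac{99}{214}} + 22631 \cdot \frac{49}{94} = \frac{43278}{- \frac{3791}{2366} - \frac{99}{214}} + \frac{1108919}{94} = \frac{43278}{- \frac{261377}{126581}} + \frac{1108919}{94} = 43278 \left(- \frac{126581}{261377}\right) + \frac{1108919}{94} = - \frac{5478172518}{261377} + \frac{1108919}{94} = - \frac{225102295229}{24569438}$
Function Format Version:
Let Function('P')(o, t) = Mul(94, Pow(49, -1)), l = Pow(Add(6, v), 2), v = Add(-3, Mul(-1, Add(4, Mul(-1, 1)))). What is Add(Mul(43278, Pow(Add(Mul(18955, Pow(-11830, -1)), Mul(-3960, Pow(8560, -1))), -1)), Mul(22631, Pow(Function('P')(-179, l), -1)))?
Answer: Rational(-225102295229, 24569438) ≈ -9161.9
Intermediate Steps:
v = -6 (v = Add(-3, Mul(-1, Add(4, -1))) = Add(-3, Mul(-1, 3)) = Add(-3, -3) = -6)
l = 0 (l = Pow(Add(6, -6), 2) = Pow(0, 2) = 0)
Function('P')(o, t) = Rational(94, 49) (Function('P')(o, t) = Mul(94, Rational(1, 49)) = Rational(94, 49))
Add(Mul(43278, Pow(Add(Mul(18955, Pow(-11830, -1)), Mul(-3960, Pow(8560, -1))), -1)), Mul(22631, Pow(Function('P')(-179, l), -1))) = Add(Mul(43278, Pow(Add(Mul(18955, Pow(-11830, -1)), Mul(-3960, Pow(8560, -1))), -1)), Mul(22631, Pow(Rational(94, 49), -1))) = Add(Mul(43278, Pow(Add(Mul(18955, Rational(-1, 11830)), Mul(-3960, Rational(1, 8560))), -1)), Mul(22631, Rational(49, 94))) = Add(Mul(43278, Pow(Add(Rational(-3791, 2366), Rational(-99, 214)), -1)), Rational(1108919, 94)) = Add(Mul(43278, Pow(Rational(-261377, 126581), -1)), Rational(1108919, 94)) = Add(Mul(43278, Rational(-126581, 261377)), Rational(1108919, 94)) = Add(Rational(-5478172518, 261377), Rational(1108919, 94)) = Rational(-225102295229, 24569438)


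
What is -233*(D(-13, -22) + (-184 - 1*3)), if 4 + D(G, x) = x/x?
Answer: 44270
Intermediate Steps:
D(G, x) = -3 (D(G, x) = -4 + x/x = -4 + 1 = -3)
-233*(D(-13, -22) + (-184 - 1*3)) = -233*(-3 + (-184 - 1*3)) = -233*(-3 + (-184 - 3)) = -233*(-3 - 187) = -233*(-190) = 44270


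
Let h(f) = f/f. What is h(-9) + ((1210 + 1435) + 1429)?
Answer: 4075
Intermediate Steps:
h(f) = 1
h(-9) + ((1210 + 1435) + 1429) = 1 + ((1210 + 1435) + 1429) = 1 + (2645 + 1429) = 1 + 4074 = 4075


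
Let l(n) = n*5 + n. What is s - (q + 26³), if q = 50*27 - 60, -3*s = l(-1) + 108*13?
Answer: -19332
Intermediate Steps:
l(n) = 6*n (l(n) = 5*n + n = 6*n)
s = -466 (s = -(6*(-1) + 108*13)/3 = -(-6 + 1404)/3 = -⅓*1398 = -466)
q = 1290 (q = 1350 - 60 = 1290)
s - (q + 26³) = -466 - (1290 + 26³) = -466 - (1290 + 17576) = -466 - 1*18866 = -466 - 18866 = -19332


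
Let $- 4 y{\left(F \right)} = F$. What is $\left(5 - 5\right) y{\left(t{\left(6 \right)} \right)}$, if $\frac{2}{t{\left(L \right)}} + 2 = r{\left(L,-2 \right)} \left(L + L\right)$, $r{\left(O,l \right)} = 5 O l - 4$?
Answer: $0$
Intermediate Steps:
$r{\left(O,l \right)} = -4 + 5 O l$ ($r{\left(O,l \right)} = 5 O l - 4 = -4 + 5 O l$)
$t{\left(L \right)} = \frac{2}{-2 + 2 L \left(-4 - 10 L\right)}$ ($t{\left(L \right)} = \frac{2}{-2 + \left(-4 + 5 L \left(-2\right)\right) \left(L + L\right)} = \frac{2}{-2 + \left(-4 - 10 L\right) 2 L} = \frac{2}{-2 + 2 L \left(-4 - 10 L\right)}$)
$y{\left(F \right)} = - \frac{F}{4}$
$\left(5 - 5\right) y{\left(t{\left(6 \right)} \right)} = \left(5 - 5\right) \left(- \frac{1}{4 \left(-1 + 2 \cdot 6 \left(-2 - 30\right)\right)}\right) = 0 \left(- \frac{1}{4 \left(-1 + 2 \cdot 6 \left(-32\right)\right)}\right) = 0 \left(- \frac{1}{4 \left(-1 - 384\right)}\right) = 0 \left(- \frac{1}{4 \left(-385\right)}\right) = 0 \left(\left(- \frac{1}{4}\right) \left(- \frac{1}{385}\right)\right) = 0 \cdot \frac{1}{1540} = 0$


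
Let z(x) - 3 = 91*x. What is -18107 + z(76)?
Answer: -11188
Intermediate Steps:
z(x) = 3 + 91*x
-18107 + z(76) = -18107 + (3 + 91*76) = -18107 + (3 + 6916) = -18107 + 6919 = -11188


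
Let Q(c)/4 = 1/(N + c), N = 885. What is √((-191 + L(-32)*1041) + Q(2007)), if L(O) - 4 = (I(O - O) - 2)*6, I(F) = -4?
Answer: 2*I*√4378247241/723 ≈ 183.04*I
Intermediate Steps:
L(O) = -32 (L(O) = 4 + (-4 - 2)*6 = 4 - 6*6 = 4 - 36 = -32)
Q(c) = 4/(885 + c)
√((-191 + L(-32)*1041) + Q(2007)) = √((-191 - 32*1041) + 4/(885 + 2007)) = √((-191 - 33312) + 4/2892) = √(-33503 + 4*(1/2892)) = √(-33503 + 1/723) = √(-24222668/723) = 2*I*√4378247241/723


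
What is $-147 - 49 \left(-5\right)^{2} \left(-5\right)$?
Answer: $5978$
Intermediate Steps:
$-147 - 49 \left(-5\right)^{2} \left(-5\right) = -147 - 49 \cdot 25 \left(-5\right) = -147 - -6125 = -147 + 6125 = 5978$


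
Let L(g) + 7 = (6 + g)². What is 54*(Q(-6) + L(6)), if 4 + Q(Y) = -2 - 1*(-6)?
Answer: 7398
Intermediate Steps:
L(g) = -7 + (6 + g)²
Q(Y) = 0 (Q(Y) = -4 + (-2 - 1*(-6)) = -4 + (-2 + 6) = -4 + 4 = 0)
54*(Q(-6) + L(6)) = 54*(0 + (-7 + (6 + 6)²)) = 54*(0 + (-7 + 12²)) = 54*(0 + (-7 + 144)) = 54*(0 + 137) = 54*137 = 7398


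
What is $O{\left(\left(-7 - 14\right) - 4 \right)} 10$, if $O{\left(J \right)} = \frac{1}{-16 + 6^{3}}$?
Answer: $\frac{1}{20} \approx 0.05$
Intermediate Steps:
$O{\left(J \right)} = \frac{1}{200}$ ($O{\left(J \right)} = \frac{1}{-16 + 216} = \frac{1}{200}$)
$O{\left(\left(-7 - 14\right) - 4 \right)} 10 = \frac{1}{200} \cdot 10 = \frac{1}{20}$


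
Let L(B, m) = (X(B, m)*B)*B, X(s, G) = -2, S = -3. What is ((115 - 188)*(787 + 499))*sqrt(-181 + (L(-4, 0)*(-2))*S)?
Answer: -93878*I*sqrt(373) ≈ -1.8131e+6*I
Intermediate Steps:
L(B, m) = -2*B**2 (L(B, m) = (-2*B)*B = -2*B**2)
((115 - 188)*(787 + 499))*sqrt(-181 + (L(-4, 0)*(-2))*S) = ((115 - 188)*(787 + 499))*sqrt(-181 + (-2*(-4)**2*(-2))*(-3)) = (-73*1286)*sqrt(-181 + (-2*16*(-2))*(-3)) = -93878*sqrt(-181 - 32*(-2)*(-3)) = -93878*sqrt(-181 + 64*(-3)) = -93878*sqrt(-181 - 192) = -93878*I*sqrt(373)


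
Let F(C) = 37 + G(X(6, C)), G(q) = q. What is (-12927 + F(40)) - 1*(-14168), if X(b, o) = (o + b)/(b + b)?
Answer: 7691/6 ≈ 1281.8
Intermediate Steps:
X(b, o) = (b + o)/(2*b) (X(b, o) = (b + o)/((2*b)) = (b + o)*(1/(2*b)) = (b + o)/(2*b))
F(C) = 75/2 + C/12 (F(C) = 37 + (1/2)*(6 + C)/6 = 37 + (1/2)*(1/6)*(6 + C) = 37 + (1/2 + C/12) = 75/2 + C/12)
(-12927 + F(40)) - 1*(-14168) = (-12927 + (75/2 + (1/12)*40)) - 1*(-14168) = (-12927 + (75/2 + 10/3)) + 14168 = (-12927 + 245/6) + 14168 = -77317/6 + 14168 = 7691/6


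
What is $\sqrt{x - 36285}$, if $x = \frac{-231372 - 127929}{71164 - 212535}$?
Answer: $\frac{3 i \sqrt{80570277092446}}{141371} \approx 190.48 i$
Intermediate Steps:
$x = \frac{359301}{141371}$ ($x = - \frac{359301}{-141371} = \left(-359301\right) \left(- \frac{1}{141371}\right) = \frac{359301}{141371} \approx 2.5415$)
$\sqrt{x - 36285} = \sqrt{\frac{359301}{141371} - 36285} = \sqrt{- \frac{5129287434}{141371}} = \frac{3 i \sqrt{80570277092446}}{141371}$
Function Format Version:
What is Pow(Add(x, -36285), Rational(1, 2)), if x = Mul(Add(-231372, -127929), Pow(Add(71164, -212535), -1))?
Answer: Mul(Rational(3, 141371), I, Pow(80570277092446, Rational(1, 2))) ≈ Mul(190.48, I)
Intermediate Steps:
x = Rational(359301, 141371) (x = Mul(-359301, Pow(-141371, -1)) = Mul(-359301, Rational(-1, 141371)) = Rational(359301, 141371) ≈ 2.5415)
Pow(Add(x, -36285), Rational(1, 2)) = Pow(Add(Rational(359301, 141371), -36285), Rational(1, 2)) = Pow(Rational(-5129287434, 141371), Rational(1, 2)) = Mul(Rational(3, 141371), I, Pow(80570277092446, Rational(1, 2)))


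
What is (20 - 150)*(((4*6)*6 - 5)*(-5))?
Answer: 90350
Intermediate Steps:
(20 - 150)*(((4*6)*6 - 5)*(-5)) = -130*(24*6 - 5)*(-5) = -130*(144 - 5)*(-5) = -18070*(-5) = -130*(-695) = 90350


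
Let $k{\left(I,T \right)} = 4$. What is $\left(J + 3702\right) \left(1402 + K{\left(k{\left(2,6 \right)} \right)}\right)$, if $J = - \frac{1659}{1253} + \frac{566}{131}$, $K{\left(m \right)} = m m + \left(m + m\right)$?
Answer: $\frac{123888691090}{23449} \approx 5.2833 \cdot 10^{6}$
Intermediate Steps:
$K{\left(m \right)} = m^{2} + 2 m$
$J = \frac{70267}{23449}$ ($J = \left(-1659\right) \frac{1}{1253} + 566 \cdot \frac{1}{131} = - \frac{237}{179} + \frac{566}{131} = \frac{70267}{23449} \approx 2.9966$)
$\left(J + 3702\right) \left(1402 + K{\left(k{\left(2,6 \right)} \right)}\right) = \left(\frac{70267}{23449} + 3702\right) \left(1402 + 4 \left(2 + 4\right)\right) = \frac{86878465 \left(1402 + 4 \cdot 6\right)}{23449} = \frac{86878465 \left(1402 + 24\right)}{23449} = \frac{86878465}{23449} \cdot 1426 = \frac{123888691090}{23449}$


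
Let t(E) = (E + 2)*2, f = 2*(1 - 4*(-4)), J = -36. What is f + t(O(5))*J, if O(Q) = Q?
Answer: -470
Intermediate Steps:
f = 34 (f = 2*(1 + 16) = 2*17 = 34)
t(E) = 4 + 2*E (t(E) = (2 + E)*2 = 4 + 2*E)
f + t(O(5))*J = 34 + (4 + 2*5)*(-36) = 34 + (4 + 10)*(-36) = 34 + 14*(-36) = 34 - 504 = -470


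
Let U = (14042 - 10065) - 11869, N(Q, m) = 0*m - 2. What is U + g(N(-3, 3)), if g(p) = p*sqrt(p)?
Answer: -7892 - 2*I*sqrt(2) ≈ -7892.0 - 2.8284*I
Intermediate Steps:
N(Q, m) = -2 (N(Q, m) = 0 - 2 = -2)
g(p) = p**(3/2)
U = -7892 (U = 3977 - 11869 = -7892)
U + g(N(-3, 3)) = -7892 + (-2)**(3/2) = -7892 - 2*I*sqrt(2)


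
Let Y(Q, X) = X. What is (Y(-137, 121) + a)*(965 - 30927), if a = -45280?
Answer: 1353053958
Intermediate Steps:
(Y(-137, 121) + a)*(965 - 30927) = (121 - 45280)*(965 - 30927) = -45159*(-29962) = 1353053958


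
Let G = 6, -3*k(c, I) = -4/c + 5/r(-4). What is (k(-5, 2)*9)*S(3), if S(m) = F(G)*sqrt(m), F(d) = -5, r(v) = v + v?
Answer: 21*sqrt(3)/8 ≈ 4.5466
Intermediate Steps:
r(v) = 2*v
k(c, I) = 5/24 + 4/(3*c) (k(c, I) = -(-4/c + 5/((2*(-4))))/3 = -(-4/c + 5/(-8))/3 = -(-4/c + 5*(-1/8))/3 = -(-4/c - 5/8)/3 = -(-5/8 - 4/c)/3 = 5/24 + 4/(3*c))
S(m) = -5*sqrt(m)
(k(-5, 2)*9)*S(3) = (((1/24)*(32 + 5*(-5))/(-5))*9)*(-5*sqrt(3)) = (((1/24)*(-1/5)*(32 - 25))*9)*(-5*sqrt(3)) = (((1/24)*(-1/5)*7)*9)*(-5*sqrt(3)) = (-7/120*9)*(-5*sqrt(3)) = -(-21)*sqrt(3)/8 = 21*sqrt(3)/8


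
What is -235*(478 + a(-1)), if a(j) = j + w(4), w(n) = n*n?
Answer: -115855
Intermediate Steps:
w(n) = n²
a(j) = 16 + j (a(j) = j + 4² = j + 16 = 16 + j)
-235*(478 + a(-1)) = -235*(478 + (16 - 1)) = -235*(478 + 15) = -235*493 = -115855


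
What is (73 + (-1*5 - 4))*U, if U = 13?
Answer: 832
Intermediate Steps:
(73 + (-1*5 - 4))*U = (73 + (-1*5 - 4))*13 = (73 + (-5 - 4))*13 = (73 - 9)*13 = 64*13 = 832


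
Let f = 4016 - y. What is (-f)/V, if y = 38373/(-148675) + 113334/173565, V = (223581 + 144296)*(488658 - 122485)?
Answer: -363585235787/12196752025110357075 ≈ -2.9810e-8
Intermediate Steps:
V = 134706624721 (V = 367877*366173 = 134706624721)
y = 35753413/90543075 (y = 38373*(-1/148675) + 113334*(1/173565) = -38373/148675 + 37778/57855 = 35753413/90543075 ≈ 0.39488)
f = 363585235787/90543075 (f = 4016 - 1*35753413/90543075 = 4016 - 35753413/90543075 = 363585235787/90543075 ≈ 4015.6)
(-f)/V = -1*363585235787/90543075/134706624721 = -363585235787/90543075*1/134706624721 = -363585235787/12196752025110357075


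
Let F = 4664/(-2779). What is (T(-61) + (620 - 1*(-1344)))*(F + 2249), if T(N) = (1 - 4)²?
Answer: 12321990711/2779 ≈ 4.4340e+6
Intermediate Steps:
T(N) = 9 (T(N) = (-3)² = 9)
F = -4664/2779 (F = 4664*(-1/2779) = -4664/2779 ≈ -1.6783)
(T(-61) + (620 - 1*(-1344)))*(F + 2249) = (9 + (620 - 1*(-1344)))*(-4664/2779 + 2249) = (9 + (620 + 1344))*(6245307/2779) = (9 + 1964)*(6245307/2779) = 1973*(6245307/2779) = 12321990711/2779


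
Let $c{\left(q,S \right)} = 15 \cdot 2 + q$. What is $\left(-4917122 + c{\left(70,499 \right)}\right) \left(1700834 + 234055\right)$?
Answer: $-9513891780558$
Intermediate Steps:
$c{\left(q,S \right)} = 30 + q$
$\left(-4917122 + c{\left(70,499 \right)}\right) \left(1700834 + 234055\right) = \left(-4917122 + \left(30 + 70\right)\right) \left(1700834 + 234055\right) = \left(-4917122 + 100\right) 1934889 = \left(-4917022\right) 1934889 = -9513891780558$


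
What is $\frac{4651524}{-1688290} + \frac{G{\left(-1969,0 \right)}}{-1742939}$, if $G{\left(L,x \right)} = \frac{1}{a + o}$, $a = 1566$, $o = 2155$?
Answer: $- \frac{15083673677745623}{5474682154058755} \approx -2.7552$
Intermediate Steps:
$G{\left(L,x \right)} = \frac{1}{3721}$ ($G{\left(L,x \right)} = \frac{1}{1566 + 2155} = \frac{1}{3721}$)
$\frac{4651524}{-1688290} + \frac{G{\left(-1969,0 \right)}}{-1742939} = \frac{4651524}{-1688290} + \frac{1}{3721 \left(-1742939\right)} = 4651524 \left(- \frac{1}{1688290}\right) + \frac{1}{3721} \left(- \frac{1}{1742939}\right) = - \frac{2325762}{844145} - \frac{1}{6485476019} = - \frac{15083673677745623}{5474682154058755}$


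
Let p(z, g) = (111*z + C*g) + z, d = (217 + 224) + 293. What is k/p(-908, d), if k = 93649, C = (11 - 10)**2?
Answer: -1319/1422 ≈ -0.92757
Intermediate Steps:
C = 1 (C = 1**2 = 1)
d = 734 (d = 441 + 293 = 734)
p(z, g) = g + 112*z (p(z, g) = (111*z + 1*g) + z = (111*z + g) + z = (g + 111*z) + z = g + 112*z)
k/p(-908, d) = 93649/(734 + 112*(-908)) = 93649/(734 - 101696) = 93649/(-100962) = 93649*(-1/100962) = -1319/1422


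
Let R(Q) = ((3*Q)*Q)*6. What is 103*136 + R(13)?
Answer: 17050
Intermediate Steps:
R(Q) = 18*Q² (R(Q) = (3*Q²)*6 = 18*Q²)
103*136 + R(13) = 103*136 + 18*13² = 14008 + 18*169 = 14008 + 3042 = 17050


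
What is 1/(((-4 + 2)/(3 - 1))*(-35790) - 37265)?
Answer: -1/1475 ≈ -0.00067797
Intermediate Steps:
1/(((-4 + 2)/(3 - 1))*(-35790) - 37265) = 1/(-2/2*(-35790) - 37265) = 1/(-2*½*(-35790) - 37265) = 1/(-1*(-35790) - 37265) = 1/(35790 - 37265) = 1/(-1475) = -1/1475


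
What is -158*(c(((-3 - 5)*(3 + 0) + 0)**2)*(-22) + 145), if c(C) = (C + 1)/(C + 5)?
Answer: -11305058/581 ≈ -19458.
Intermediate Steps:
c(C) = (1 + C)/(5 + C)
-158*(c(((-3 - 5)*(3 + 0) + 0)**2)*(-22) + 145) = -158*(((1 + ((-3 - 5)*(3 + 0) + 0)**2)/(5 + ((-3 - 5)*(3 + 0) + 0)**2))*(-22) + 145) = -158*(((1 + (-8*3 + 0)**2)/(5 + (-8*3 + 0)**2))*(-22) + 145) = -158*(((1 + (-24 + 0)**2)/(5 + (-24 + 0)**2))*(-22) + 145) = -158*(((1 + (-24)**2)/(5 + (-24)**2))*(-22) + 145) = -158*(((1 + 576)/(5 + 576))*(-22) + 145) = -158*((577/581)*(-22) + 145) = -158*(-12694/581 + 145) = -158*71551/581 = -11305058/581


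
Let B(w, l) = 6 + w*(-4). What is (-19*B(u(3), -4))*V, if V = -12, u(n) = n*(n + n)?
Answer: -15048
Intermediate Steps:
u(n) = 2*n**2 (u(n) = n*(2*n) = 2*n**2)
B(w, l) = 6 - 4*w
(-19*B(u(3), -4))*V = -19*(6 - 8*3**2)*(-12) = -19*(6 - 8*9)*(-12) = -19*(6 - 4*18)*(-12) = -19*(6 - 72)*(-12) = -19*(-66)*(-12) = 1254*(-12) = -15048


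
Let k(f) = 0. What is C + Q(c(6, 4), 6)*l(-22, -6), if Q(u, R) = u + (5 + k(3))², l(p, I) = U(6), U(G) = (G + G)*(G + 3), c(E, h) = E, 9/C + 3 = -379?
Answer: 1278927/382 ≈ 3348.0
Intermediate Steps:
C = -9/382 (C = 9/(-3 - 379) = 9/(-382) = 9*(-1/382) = -9/382 ≈ -0.023560)
U(G) = 2*G*(3 + G) (U(G) = (2*G)*(3 + G) = 2*G*(3 + G))
l(p, I) = 108 (l(p, I) = 2*6*(3 + 6) = 2*6*9 = 108)
Q(u, R) = 25 + u (Q(u, R) = u + (5 + 0)² = u + 5² = u + 25 = 25 + u)
C + Q(c(6, 4), 6)*l(-22, -6) = -9/382 + (25 + 6)*108 = -9/382 + 31*108 = -9/382 + 3348 = 1278927/382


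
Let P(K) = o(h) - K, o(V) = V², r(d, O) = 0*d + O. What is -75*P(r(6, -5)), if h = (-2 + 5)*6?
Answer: -24675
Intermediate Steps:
r(d, O) = O (r(d, O) = 0 + O = O)
h = 18 (h = 3*6 = 18)
P(K) = 324 - K (P(K) = 18² - K = 324 - K)
-75*P(r(6, -5)) = -75*(324 - 1*(-5)) = -75*(324 + 5) = -75*329 = -24675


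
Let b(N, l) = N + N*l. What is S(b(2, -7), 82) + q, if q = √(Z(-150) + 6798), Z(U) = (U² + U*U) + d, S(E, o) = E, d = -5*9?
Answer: -12 + √51753 ≈ 215.49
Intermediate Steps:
d = -45
Z(U) = -45 + 2*U² (Z(U) = (U² + U*U) - 45 = (U² + U²) - 45 = 2*U² - 45 = -45 + 2*U²)
q = √51753 (q = √((-45 + 2*(-150)²) + 6798) = √((-45 + 2*22500) + 6798) = √((-45 + 45000) + 6798) = √(44955 + 6798) = √51753 ≈ 227.49)
S(b(2, -7), 82) + q = 2*(1 - 7) + √51753 = 2*(-6) + √51753 = -12 + √51753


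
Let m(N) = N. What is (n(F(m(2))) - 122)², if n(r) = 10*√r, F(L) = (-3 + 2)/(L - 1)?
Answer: 14784 - 2440*I ≈ 14784.0 - 2440.0*I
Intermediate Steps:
F(L) = -1/(-1 + L)
(n(F(m(2))) - 122)² = (10*√(-1/(-1 + 2)) - 122)² = (10*√(-1/1) - 122)² = (10*√(-1*1) - 122)² = (10*√(-1) - 122)² = (10*I - 122)² = (-122 + 10*I)²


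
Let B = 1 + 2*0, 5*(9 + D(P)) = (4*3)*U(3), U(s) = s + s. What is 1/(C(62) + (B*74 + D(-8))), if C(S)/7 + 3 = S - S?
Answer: 5/292 ≈ 0.017123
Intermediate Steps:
U(s) = 2*s
D(P) = 27/5 (D(P) = -9 + ((4*3)*(2*3))/5 = -9 + (12*6)/5 = -9 + (1/5)*72 = -9 + 72/5 = 27/5)
C(S) = -21 (C(S) = -21 + 7*(S - S) = -21 + 7*0 = -21 + 0 = -21)
B = 1 (B = 1 + 0 = 1)
1/(C(62) + (B*74 + D(-8))) = 1/(-21 + (1*74 + 27/5)) = 1/(-21 + (74 + 27/5)) = 1/(-21 + 397/5) = 1/(292/5) = 5/292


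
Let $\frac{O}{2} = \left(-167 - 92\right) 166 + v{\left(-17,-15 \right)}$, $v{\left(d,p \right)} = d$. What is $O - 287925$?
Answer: $-373947$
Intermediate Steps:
$O = -86022$ ($O = 2 \left(\left(-167 - 92\right) 166 - 17\right) = 2 \left(\left(-259\right) 166 - 17\right) = 2 \left(-42994 - 17\right) = 2 \left(-43011\right) = -86022$)
$O - 287925 = -86022 - 287925 = -373947$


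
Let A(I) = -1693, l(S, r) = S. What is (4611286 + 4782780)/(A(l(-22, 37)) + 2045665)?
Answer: 4697033/1021986 ≈ 4.5960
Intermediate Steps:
(4611286 + 4782780)/(A(l(-22, 37)) + 2045665) = (4611286 + 4782780)/(-1693 + 2045665) = 9394066/2043972 = 9394066*(1/2043972) = 4697033/1021986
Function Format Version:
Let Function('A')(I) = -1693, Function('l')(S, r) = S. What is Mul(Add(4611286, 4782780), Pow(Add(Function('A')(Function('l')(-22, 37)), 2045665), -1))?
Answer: Rational(4697033, 1021986) ≈ 4.5960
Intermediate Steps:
Mul(Add(4611286, 4782780), Pow(Add(Function('A')(Function('l')(-22, 37)), 2045665), -1)) = Mul(Add(4611286, 4782780), Pow(Add(-1693, 2045665), -1)) = Mul(9394066, Pow(2043972, -1)) = Mul(9394066, Rational(1, 2043972)) = Rational(4697033, 1021986)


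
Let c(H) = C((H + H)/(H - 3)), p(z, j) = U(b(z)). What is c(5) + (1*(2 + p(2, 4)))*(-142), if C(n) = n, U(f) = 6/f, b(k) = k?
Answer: -705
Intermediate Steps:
p(z, j) = 6/z
c(H) = 2*H/(-3 + H) (c(H) = (H + H)/(H - 3) = (2*H)/(-3 + H) = 2*H/(-3 + H))
c(5) + (1*(2 + p(2, 4)))*(-142) = 2*5/(-3 + 5) + (1*(2 + 6/2))*(-142) = 2*5/2 + (1*(2 + 6*(½)))*(-142) = 2*5*(½) + (1*(2 + 3))*(-142) = 5 + (1*5)*(-142) = 5 + 5*(-142) = 5 - 710 = -705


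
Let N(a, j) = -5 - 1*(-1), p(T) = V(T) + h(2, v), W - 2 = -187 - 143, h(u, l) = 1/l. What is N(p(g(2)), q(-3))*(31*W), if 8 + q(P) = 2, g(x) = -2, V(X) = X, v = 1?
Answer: 40672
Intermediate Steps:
W = -328 (W = 2 + (-187 - 143) = 2 - 330 = -328)
q(P) = -6 (q(P) = -8 + 2 = -6)
p(T) = 1 + T (p(T) = T + 1/1 = T + 1 = 1 + T)
N(a, j) = -4 (N(a, j) = -5 + 1 = -4)
N(p(g(2)), q(-3))*(31*W) = -124*(-328) = -4*(-10168) = 40672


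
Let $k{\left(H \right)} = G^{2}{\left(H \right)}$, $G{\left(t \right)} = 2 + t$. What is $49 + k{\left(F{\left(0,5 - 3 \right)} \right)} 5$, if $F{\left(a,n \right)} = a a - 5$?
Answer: $94$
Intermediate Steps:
$F{\left(a,n \right)} = -5 + a^{2}$ ($F{\left(a,n \right)} = a^{2} - 5 = -5 + a^{2}$)
$k{\left(H \right)} = \left(2 + H\right)^{2}$
$49 + k{\left(F{\left(0,5 - 3 \right)} \right)} 5 = 49 + \left(2 - \left(5 - 0^{2}\right)\right)^{2} \cdot 5 = 49 + \left(2 + \left(-5 + 0\right)\right)^{2} \cdot 5 = 49 + \left(2 - 5\right)^{2} \cdot 5 = 49 + \left(-3\right)^{2} \cdot 5 = 49 + 9 \cdot 5 = 49 + 45 = 94$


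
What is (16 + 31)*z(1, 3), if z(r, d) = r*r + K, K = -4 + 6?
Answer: 141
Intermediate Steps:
K = 2
z(r, d) = 2 + r² (z(r, d) = r*r + 2 = r² + 2 = 2 + r²)
(16 + 31)*z(1, 3) = (16 + 31)*(2 + 1²) = 47*(2 + 1) = 47*3 = 141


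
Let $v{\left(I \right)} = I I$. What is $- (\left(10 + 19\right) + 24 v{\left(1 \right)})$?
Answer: $-53$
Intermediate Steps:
$v{\left(I \right)} = I^{2}$
$- (\left(10 + 19\right) + 24 v{\left(1 \right)}) = - (\left(10 + 19\right) + 24 \cdot 1^{2}) = - (29 + 24 \cdot 1) = - (29 + 24) = \left(-1\right) 53 = -53$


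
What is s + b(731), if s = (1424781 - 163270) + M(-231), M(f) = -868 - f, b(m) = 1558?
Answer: 1262432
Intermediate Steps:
s = 1260874 (s = (1424781 - 163270) + (-868 - 1*(-231)) = 1261511 + (-868 + 231) = 1261511 - 637 = 1260874)
s + b(731) = 1260874 + 1558 = 1262432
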